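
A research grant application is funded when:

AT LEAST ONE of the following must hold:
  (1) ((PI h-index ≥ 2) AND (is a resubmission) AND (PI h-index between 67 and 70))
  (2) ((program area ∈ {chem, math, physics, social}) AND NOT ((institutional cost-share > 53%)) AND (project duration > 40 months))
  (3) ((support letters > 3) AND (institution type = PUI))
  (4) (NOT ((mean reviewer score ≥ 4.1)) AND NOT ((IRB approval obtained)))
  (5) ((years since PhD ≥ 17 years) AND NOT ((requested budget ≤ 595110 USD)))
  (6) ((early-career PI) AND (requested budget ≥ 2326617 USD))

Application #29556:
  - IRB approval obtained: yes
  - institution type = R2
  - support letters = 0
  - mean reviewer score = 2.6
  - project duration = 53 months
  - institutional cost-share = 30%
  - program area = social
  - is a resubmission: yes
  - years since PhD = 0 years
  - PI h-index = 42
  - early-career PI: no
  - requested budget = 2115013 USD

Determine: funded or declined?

Atomic conditions:
  PI h-index ≥ 2: 42 ≥ 2 is true
  is a resubmission: yes → true
  PI h-index between 67 and 70: 42 in [67, 70] is false
  program area ∈ {chem, math, physics, social}: social is in the set → true
  institutional cost-share > 53%: 30 > 53 is false
  project duration > 40 months: 53 > 40 is true
  support letters > 3: 0 > 3 is false
  institution type = PUI: R2 == PUI is false
  mean reviewer score ≥ 4.1: 2.6 ≥ 4.1 is false
  IRB approval obtained: yes → true
  years since PhD ≥ 17 years: 0 ≥ 17 is false
  requested budget ≤ 595110 USD: 2115013 ≤ 595110 is false
  early-career PI: no → false
  requested budget ≥ 2326617 USD: 2115013 ≥ 2326617 is false
Combine:
[1] true AND true AND false = false
[2.2] NOT false = true
[2] true AND true AND true = true
[3] false AND false = false
[4.1] NOT false = true
[4.2] NOT true = false
[4] true AND false = false
[5.2] NOT false = true
[5] false AND true = false
[6] false AND false = false
[root] false OR true OR false OR false OR false OR false = true
Overall: true → funded

Funded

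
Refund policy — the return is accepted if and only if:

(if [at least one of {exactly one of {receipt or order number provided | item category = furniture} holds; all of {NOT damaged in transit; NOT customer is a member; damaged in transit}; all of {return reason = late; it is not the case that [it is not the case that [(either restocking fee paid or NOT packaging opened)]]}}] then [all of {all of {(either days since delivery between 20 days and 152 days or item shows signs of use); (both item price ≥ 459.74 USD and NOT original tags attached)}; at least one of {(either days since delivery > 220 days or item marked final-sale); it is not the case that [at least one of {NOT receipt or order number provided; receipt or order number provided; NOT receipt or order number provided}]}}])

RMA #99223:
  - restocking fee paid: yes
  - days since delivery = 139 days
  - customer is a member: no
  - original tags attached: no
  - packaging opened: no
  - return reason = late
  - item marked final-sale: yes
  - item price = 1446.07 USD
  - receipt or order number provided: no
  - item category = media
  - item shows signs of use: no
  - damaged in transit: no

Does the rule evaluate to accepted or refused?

Atomic conditions:
  receipt or order number provided: no → false
  item category = furniture: media == furniture is false
  NOT damaged in transit: no → true
  NOT customer is a member: no → true
  damaged in transit: no → false
  return reason = late: late == late is true
  restocking fee paid: yes → true
  NOT packaging opened: no → true
  days since delivery between 20 days and 152 days: 139 in [20, 152] is true
  item shows signs of use: no → false
  item price ≥ 459.74 USD: 1446.07 ≥ 459.74 is true
  NOT original tags attached: no → true
  days since delivery > 220 days: 139 > 220 is false
  item marked final-sale: yes → true
  NOT receipt or order number provided: no → true
Combine:
[1.1] exactly-one(false, false) = false
[1.2] true AND true AND false = false
[1.3.2.1.1] true OR true = true
[1.3.2.1] NOT true = false
[1.3.2] NOT false = true
[1.3] true AND true = true
[1] false OR false OR true = true
[2.1.1] true OR false = true
[2.1.2] true AND true = true
[2.1] true AND true = true
[2.2.1] false OR true = true
[2.2.2.1] true OR false OR true = true
[2.2.2] NOT true = false
[2.2] true OR false = true
[2] true AND true = true
[root] true → true = true
Overall: true → accepted

Accepted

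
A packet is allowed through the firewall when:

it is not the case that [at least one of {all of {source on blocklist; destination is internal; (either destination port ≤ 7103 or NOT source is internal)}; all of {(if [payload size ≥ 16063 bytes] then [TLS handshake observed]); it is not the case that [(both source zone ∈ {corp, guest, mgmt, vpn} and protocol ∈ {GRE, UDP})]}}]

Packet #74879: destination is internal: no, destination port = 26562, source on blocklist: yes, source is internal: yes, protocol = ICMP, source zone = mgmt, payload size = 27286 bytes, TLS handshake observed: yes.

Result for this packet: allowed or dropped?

Atomic conditions:
  source on blocklist: yes → true
  destination is internal: no → false
  destination port ≤ 7103: 26562 ≤ 7103 is false
  NOT source is internal: yes → false
  payload size ≥ 16063 bytes: 27286 ≥ 16063 is true
  TLS handshake observed: yes → true
  source zone ∈ {corp, guest, mgmt, vpn}: mgmt is in the set → true
  protocol ∈ {GRE, UDP}: ICMP is not in the set → false
Combine:
[1.1.3] false OR false = false
[1.1] true AND false AND false = false
[1.2.1] true → true = true
[1.2.2.1] true AND false = false
[1.2.2] NOT false = true
[1.2] true AND true = true
[1] false OR true = true
[root] NOT true = false
Overall: false → dropped

Dropped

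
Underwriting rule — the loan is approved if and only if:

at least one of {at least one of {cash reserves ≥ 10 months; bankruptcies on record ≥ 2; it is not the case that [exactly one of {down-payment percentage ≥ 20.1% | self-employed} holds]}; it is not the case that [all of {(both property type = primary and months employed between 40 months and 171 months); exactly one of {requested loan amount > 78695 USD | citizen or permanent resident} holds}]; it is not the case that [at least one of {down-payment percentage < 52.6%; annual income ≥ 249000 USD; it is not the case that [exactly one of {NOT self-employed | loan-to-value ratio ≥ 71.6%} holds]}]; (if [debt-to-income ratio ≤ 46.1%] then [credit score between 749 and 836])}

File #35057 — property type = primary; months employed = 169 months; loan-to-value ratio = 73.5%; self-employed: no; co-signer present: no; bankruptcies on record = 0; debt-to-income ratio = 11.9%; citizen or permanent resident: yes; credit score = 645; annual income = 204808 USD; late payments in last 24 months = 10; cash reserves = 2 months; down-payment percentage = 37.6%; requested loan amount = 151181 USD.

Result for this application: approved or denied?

Approved

Atomic conditions:
  cash reserves ≥ 10 months: 2 ≥ 10 is false
  bankruptcies on record ≥ 2: 0 ≥ 2 is false
  down-payment percentage ≥ 20.1%: 37.6 ≥ 20.1 is true
  self-employed: no → false
  property type = primary: primary == primary is true
  months employed between 40 months and 171 months: 169 in [40, 171] is true
  requested loan amount > 78695 USD: 151181 > 78695 is true
  citizen or permanent resident: yes → true
  down-payment percentage < 52.6%: 37.6 < 52.6 is true
  annual income ≥ 249000 USD: 204808 ≥ 249000 is false
  NOT self-employed: no → true
  loan-to-value ratio ≥ 71.6%: 73.5 ≥ 71.6 is true
  debt-to-income ratio ≤ 46.1%: 11.9 ≤ 46.1 is true
  credit score between 749 and 836: 645 in [749, 836] is false
Combine:
[1.3.1] exactly-one(true, false) = true
[1.3] NOT true = false
[1] false OR false OR false = false
[2.1.1] true AND true = true
[2.1.2] exactly-one(true, true) = false
[2.1] true AND false = false
[2] NOT false = true
[3.1.3.1] exactly-one(true, true) = false
[3.1.3] NOT false = true
[3.1] true OR false OR true = true
[3] NOT true = false
[4] true → false = false
[root] false OR true OR false OR false = true
Overall: true → approved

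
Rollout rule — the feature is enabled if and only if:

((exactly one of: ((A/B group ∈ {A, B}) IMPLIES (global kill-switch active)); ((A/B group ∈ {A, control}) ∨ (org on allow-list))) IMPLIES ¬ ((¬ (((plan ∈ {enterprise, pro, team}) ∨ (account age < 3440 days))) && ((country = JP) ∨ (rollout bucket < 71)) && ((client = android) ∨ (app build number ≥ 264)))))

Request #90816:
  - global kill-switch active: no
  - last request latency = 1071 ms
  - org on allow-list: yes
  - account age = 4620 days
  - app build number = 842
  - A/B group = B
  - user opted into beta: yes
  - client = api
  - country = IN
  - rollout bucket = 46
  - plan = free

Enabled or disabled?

Disabled

Atomic conditions:
  A/B group ∈ {A, B}: B is in the set → true
  global kill-switch active: no → false
  A/B group ∈ {A, control}: B is not in the set → false
  org on allow-list: yes → true
  plan ∈ {enterprise, pro, team}: free is not in the set → false
  account age < 3440 days: 4620 < 3440 is false
  country = JP: IN == JP is false
  rollout bucket < 71: 46 < 71 is true
  client = android: api == android is false
  app build number ≥ 264: 842 ≥ 264 is true
Combine:
[1.1] true → false = false
[1.2] false OR true = true
[1] exactly-one(false, true) = true
[2.1.1.1] false OR false = false
[2.1.1] NOT false = true
[2.1.2] false OR true = true
[2.1.3] false OR true = true
[2.1] true AND true AND true = true
[2] NOT true = false
[root] true → false = false
Overall: false → disabled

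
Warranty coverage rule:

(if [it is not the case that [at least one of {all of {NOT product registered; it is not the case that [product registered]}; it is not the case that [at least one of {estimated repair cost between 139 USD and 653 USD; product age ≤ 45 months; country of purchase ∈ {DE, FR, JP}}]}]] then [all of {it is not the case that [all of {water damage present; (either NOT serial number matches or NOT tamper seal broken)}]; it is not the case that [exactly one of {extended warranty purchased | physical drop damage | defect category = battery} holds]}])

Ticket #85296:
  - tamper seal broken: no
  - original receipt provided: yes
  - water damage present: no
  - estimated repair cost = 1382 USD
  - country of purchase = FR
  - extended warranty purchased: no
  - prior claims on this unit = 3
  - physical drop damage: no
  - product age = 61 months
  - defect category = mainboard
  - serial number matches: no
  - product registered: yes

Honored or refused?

Honored

Atomic conditions:
  NOT product registered: yes → false
  product registered: yes → true
  estimated repair cost between 139 USD and 653 USD: 1382 in [139, 653] is false
  product age ≤ 45 months: 61 ≤ 45 is false
  country of purchase ∈ {DE, FR, JP}: FR is in the set → true
  water damage present: no → false
  NOT serial number matches: no → true
  NOT tamper seal broken: no → true
  extended warranty purchased: no → false
  physical drop damage: no → false
  defect category = battery: mainboard == battery is false
Combine:
[1.1.1.2] NOT true = false
[1.1.1] false AND false = false
[1.1.2.1] false OR false OR true = true
[1.1.2] NOT true = false
[1.1] false OR false = false
[1] NOT false = true
[2.1.1.2] true OR true = true
[2.1.1] false AND true = false
[2.1] NOT false = true
[2.2.1] exactly-one(false, false, false) = false
[2.2] NOT false = true
[2] true AND true = true
[root] true → true = true
Overall: true → honored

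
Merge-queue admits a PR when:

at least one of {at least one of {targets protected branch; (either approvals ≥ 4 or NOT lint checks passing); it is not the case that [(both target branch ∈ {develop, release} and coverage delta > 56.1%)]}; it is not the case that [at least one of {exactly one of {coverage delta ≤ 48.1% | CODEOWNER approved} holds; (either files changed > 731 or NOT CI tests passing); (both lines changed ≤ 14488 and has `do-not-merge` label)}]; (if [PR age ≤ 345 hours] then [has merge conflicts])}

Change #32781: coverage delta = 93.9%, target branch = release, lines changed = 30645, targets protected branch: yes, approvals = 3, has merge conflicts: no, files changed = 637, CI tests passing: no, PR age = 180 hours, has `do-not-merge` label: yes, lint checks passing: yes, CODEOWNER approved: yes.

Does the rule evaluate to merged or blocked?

Atomic conditions:
  targets protected branch: yes → true
  approvals ≥ 4: 3 ≥ 4 is false
  NOT lint checks passing: yes → false
  target branch ∈ {develop, release}: release is in the set → true
  coverage delta > 56.1%: 93.9 > 56.1 is true
  coverage delta ≤ 48.1%: 93.9 ≤ 48.1 is false
  CODEOWNER approved: yes → true
  files changed > 731: 637 > 731 is false
  NOT CI tests passing: no → true
  lines changed ≤ 14488: 30645 ≤ 14488 is false
  has `do-not-merge` label: yes → true
  PR age ≤ 345 hours: 180 ≤ 345 is true
  has merge conflicts: no → false
Combine:
[1.2] false OR false = false
[1.3.1] true AND true = true
[1.3] NOT true = false
[1] true OR false OR false = true
[2.1.1] exactly-one(false, true) = true
[2.1.2] false OR true = true
[2.1.3] false AND true = false
[2.1] true OR true OR false = true
[2] NOT true = false
[3] true → false = false
[root] true OR false OR false = true
Overall: true → merged

Merged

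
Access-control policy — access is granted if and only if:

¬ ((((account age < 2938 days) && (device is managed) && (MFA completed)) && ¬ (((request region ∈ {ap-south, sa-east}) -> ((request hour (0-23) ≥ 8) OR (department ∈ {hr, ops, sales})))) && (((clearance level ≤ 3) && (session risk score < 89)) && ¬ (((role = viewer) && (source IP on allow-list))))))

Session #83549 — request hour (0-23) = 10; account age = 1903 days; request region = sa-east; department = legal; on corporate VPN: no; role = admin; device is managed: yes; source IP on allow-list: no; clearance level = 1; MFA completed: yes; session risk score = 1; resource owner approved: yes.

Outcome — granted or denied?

Atomic conditions:
  account age < 2938 days: 1903 < 2938 is true
  device is managed: yes → true
  MFA completed: yes → true
  request region ∈ {ap-south, sa-east}: sa-east is in the set → true
  request hour (0-23) ≥ 8: 10 ≥ 8 is true
  department ∈ {hr, ops, sales}: legal is not in the set → false
  clearance level ≤ 3: 1 ≤ 3 is true
  session risk score < 89: 1 < 89 is true
  role = viewer: admin == viewer is false
  source IP on allow-list: no → false
Combine:
[1.1] true AND true AND true = true
[1.2.1.2] true OR false = true
[1.2.1] true → true = true
[1.2] NOT true = false
[1.3.1] true AND true = true
[1.3.2.1] false AND false = false
[1.3.2] NOT false = true
[1.3] true AND true = true
[1] true AND false AND true = false
[root] NOT false = true
Overall: true → granted

Granted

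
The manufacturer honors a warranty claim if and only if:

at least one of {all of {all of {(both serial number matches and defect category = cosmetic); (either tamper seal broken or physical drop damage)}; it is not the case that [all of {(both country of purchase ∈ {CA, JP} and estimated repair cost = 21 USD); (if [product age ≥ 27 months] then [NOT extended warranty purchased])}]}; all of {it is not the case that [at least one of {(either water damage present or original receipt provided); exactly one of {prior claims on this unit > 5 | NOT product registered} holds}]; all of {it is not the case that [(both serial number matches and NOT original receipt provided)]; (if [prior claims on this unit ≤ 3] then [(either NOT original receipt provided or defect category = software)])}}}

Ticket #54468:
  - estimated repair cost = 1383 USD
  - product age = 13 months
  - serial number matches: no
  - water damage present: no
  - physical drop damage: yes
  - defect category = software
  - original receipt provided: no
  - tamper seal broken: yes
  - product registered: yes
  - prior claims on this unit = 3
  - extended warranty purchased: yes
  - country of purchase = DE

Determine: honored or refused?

Atomic conditions:
  serial number matches: no → false
  defect category = cosmetic: software == cosmetic is false
  tamper seal broken: yes → true
  physical drop damage: yes → true
  country of purchase ∈ {CA, JP}: DE is not in the set → false
  estimated repair cost = 21 USD: 1383 == 21 is false
  product age ≥ 27 months: 13 ≥ 27 is false
  NOT extended warranty purchased: yes → false
  water damage present: no → false
  original receipt provided: no → false
  prior claims on this unit > 5: 3 > 5 is false
  NOT product registered: yes → false
  NOT original receipt provided: no → true
  prior claims on this unit ≤ 3: 3 ≤ 3 is true
  defect category = software: software == software is true
Combine:
[1.1.1] false AND false = false
[1.1.2] true OR true = true
[1.1] false AND true = false
[1.2.1.1] false AND false = false
[1.2.1.2] false → false (antecedent false ⇒ implication holds) = true
[1.2.1] false AND true = false
[1.2] NOT false = true
[1] false AND true = false
[2.1.1.1] false OR false = false
[2.1.1.2] exactly-one(false, false) = false
[2.1.1] false OR false = false
[2.1] NOT false = true
[2.2.1.1] false AND true = false
[2.2.1] NOT false = true
[2.2.2.2] true OR true = true
[2.2.2] true → true = true
[2.2] true AND true = true
[2] true AND true = true
[root] false OR true = true
Overall: true → honored

Honored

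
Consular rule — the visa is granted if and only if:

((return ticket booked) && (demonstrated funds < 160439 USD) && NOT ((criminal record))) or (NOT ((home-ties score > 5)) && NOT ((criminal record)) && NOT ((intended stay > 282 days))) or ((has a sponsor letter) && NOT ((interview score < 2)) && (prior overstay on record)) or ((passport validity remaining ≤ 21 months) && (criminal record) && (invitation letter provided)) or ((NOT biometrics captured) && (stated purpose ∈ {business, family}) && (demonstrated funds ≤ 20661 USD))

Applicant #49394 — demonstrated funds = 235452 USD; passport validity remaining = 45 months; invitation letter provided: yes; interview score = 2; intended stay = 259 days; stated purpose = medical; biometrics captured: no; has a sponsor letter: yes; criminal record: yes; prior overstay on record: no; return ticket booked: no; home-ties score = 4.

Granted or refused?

Refused

Atomic conditions:
  return ticket booked: no → false
  demonstrated funds < 160439 USD: 235452 < 160439 is false
  criminal record: yes → true
  home-ties score > 5: 4 > 5 is false
  intended stay > 282 days: 259 > 282 is false
  has a sponsor letter: yes → true
  interview score < 2: 2 < 2 is false
  prior overstay on record: no → false
  passport validity remaining ≤ 21 months: 45 ≤ 21 is false
  invitation letter provided: yes → true
  NOT biometrics captured: no → true
  stated purpose ∈ {business, family}: medical is not in the set → false
  demonstrated funds ≤ 20661 USD: 235452 ≤ 20661 is false
Combine:
[1.3] NOT true = false
[1] false AND false AND false = false
[2.1] NOT false = true
[2.2] NOT true = false
[2.3] NOT false = true
[2] true AND false AND true = false
[3.2] NOT false = true
[3] true AND true AND false = false
[4] false AND true AND true = false
[5] true AND false AND false = false
[root] false OR false OR false OR false OR false = false
Overall: false → refused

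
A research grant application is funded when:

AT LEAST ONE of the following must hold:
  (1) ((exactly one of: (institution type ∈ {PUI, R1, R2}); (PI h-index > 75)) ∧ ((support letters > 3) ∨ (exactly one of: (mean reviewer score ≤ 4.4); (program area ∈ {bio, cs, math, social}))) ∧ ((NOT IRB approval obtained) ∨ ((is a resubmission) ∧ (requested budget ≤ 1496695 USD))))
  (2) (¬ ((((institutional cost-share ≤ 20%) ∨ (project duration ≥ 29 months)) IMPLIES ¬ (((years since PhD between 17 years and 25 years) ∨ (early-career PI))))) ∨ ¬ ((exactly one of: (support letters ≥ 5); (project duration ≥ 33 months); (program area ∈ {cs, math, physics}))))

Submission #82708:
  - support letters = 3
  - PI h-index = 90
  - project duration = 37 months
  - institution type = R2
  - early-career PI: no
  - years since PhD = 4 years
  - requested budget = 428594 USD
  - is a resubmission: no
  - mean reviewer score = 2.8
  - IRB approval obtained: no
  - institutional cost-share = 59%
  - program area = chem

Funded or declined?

Declined

Atomic conditions:
  institution type ∈ {PUI, R1, R2}: R2 is in the set → true
  PI h-index > 75: 90 > 75 is true
  support letters > 3: 3 > 3 is false
  mean reviewer score ≤ 4.4: 2.8 ≤ 4.4 is true
  program area ∈ {bio, cs, math, social}: chem is not in the set → false
  NOT IRB approval obtained: no → true
  is a resubmission: no → false
  requested budget ≤ 1496695 USD: 428594 ≤ 1496695 is true
  institutional cost-share ≤ 20%: 59 ≤ 20 is false
  project duration ≥ 29 months: 37 ≥ 29 is true
  years since PhD between 17 years and 25 years: 4 in [17, 25] is false
  early-career PI: no → false
  support letters ≥ 5: 3 ≥ 5 is false
  project duration ≥ 33 months: 37 ≥ 33 is true
  program area ∈ {cs, math, physics}: chem is not in the set → false
Combine:
[1.1] exactly-one(true, true) = false
[1.2.2] exactly-one(true, false) = true
[1.2] false OR true = true
[1.3.2] false AND true = false
[1.3] true OR false = true
[1] false AND true AND true = false
[2.1.1.1] false OR true = true
[2.1.1.2.1] false OR false = false
[2.1.1.2] NOT false = true
[2.1.1] true → true = true
[2.1] NOT true = false
[2.2.1] exactly-one(false, true, false) = true
[2.2] NOT true = false
[2] false OR false = false
[root] false OR false = false
Overall: false → declined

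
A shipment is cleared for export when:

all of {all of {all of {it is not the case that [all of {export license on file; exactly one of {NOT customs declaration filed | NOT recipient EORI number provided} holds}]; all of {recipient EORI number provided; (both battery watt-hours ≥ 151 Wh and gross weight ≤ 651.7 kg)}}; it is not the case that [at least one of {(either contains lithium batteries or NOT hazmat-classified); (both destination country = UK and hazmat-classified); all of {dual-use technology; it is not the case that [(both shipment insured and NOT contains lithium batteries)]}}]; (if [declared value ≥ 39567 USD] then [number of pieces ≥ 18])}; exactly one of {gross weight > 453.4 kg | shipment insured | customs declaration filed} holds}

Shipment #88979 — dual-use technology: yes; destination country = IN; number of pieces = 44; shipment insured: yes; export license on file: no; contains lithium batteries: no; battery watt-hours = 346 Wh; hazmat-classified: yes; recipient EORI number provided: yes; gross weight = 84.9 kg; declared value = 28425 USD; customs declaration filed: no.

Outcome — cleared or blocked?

Atomic conditions:
  export license on file: no → false
  NOT customs declaration filed: no → true
  NOT recipient EORI number provided: yes → false
  recipient EORI number provided: yes → true
  battery watt-hours ≥ 151 Wh: 346 ≥ 151 is true
  gross weight ≤ 651.7 kg: 84.9 ≤ 651.7 is true
  contains lithium batteries: no → false
  NOT hazmat-classified: yes → false
  destination country = UK: IN == UK is false
  hazmat-classified: yes → true
  dual-use technology: yes → true
  shipment insured: yes → true
  NOT contains lithium batteries: no → true
  declared value ≥ 39567 USD: 28425 ≥ 39567 is false
  number of pieces ≥ 18: 44 ≥ 18 is true
  gross weight > 453.4 kg: 84.9 > 453.4 is false
  customs declaration filed: no → false
Combine:
[1.1.1.1.2] exactly-one(true, false) = true
[1.1.1.1] false AND true = false
[1.1.1] NOT false = true
[1.1.2.2] true AND true = true
[1.1.2] true AND true = true
[1.1] true AND true = true
[1.2.1.1] false OR false = false
[1.2.1.2] false AND true = false
[1.2.1.3.2.1] true AND true = true
[1.2.1.3.2] NOT true = false
[1.2.1.3] true AND false = false
[1.2.1] false OR false OR false = false
[1.2] NOT false = true
[1.3] false → true (antecedent false ⇒ implication holds) = true
[1] true AND true AND true = true
[2] exactly-one(false, true, false) = true
[root] true AND true = true
Overall: true → cleared

Cleared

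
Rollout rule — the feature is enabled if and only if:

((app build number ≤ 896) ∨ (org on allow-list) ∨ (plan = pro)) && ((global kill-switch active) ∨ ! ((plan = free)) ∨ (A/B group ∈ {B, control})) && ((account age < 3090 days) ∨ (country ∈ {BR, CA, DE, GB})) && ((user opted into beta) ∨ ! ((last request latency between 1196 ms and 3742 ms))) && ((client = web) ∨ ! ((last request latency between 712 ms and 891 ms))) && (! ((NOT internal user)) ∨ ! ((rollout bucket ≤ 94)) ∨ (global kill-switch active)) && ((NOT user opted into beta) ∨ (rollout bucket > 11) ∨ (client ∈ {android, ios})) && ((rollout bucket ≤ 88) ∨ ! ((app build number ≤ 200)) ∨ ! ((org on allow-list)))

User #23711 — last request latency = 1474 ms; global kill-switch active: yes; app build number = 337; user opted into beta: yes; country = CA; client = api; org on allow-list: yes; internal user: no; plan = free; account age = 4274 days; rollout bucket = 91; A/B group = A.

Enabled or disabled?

Enabled

Atomic conditions:
  app build number ≤ 896: 337 ≤ 896 is true
  org on allow-list: yes → true
  plan = pro: free == pro is false
  global kill-switch active: yes → true
  plan = free: free == free is true
  A/B group ∈ {B, control}: A is not in the set → false
  account age < 3090 days: 4274 < 3090 is false
  country ∈ {BR, CA, DE, GB}: CA is in the set → true
  user opted into beta: yes → true
  last request latency between 1196 ms and 3742 ms: 1474 in [1196, 3742] is true
  client = web: api == web is false
  last request latency between 712 ms and 891 ms: 1474 in [712, 891] is false
  NOT internal user: no → true
  rollout bucket ≤ 94: 91 ≤ 94 is true
  NOT user opted into beta: yes → false
  rollout bucket > 11: 91 > 11 is true
  client ∈ {android, ios}: api is not in the set → false
  rollout bucket ≤ 88: 91 ≤ 88 is false
  app build number ≤ 200: 337 ≤ 200 is false
Combine:
[1] true OR true OR false = true
[2.2] NOT true = false
[2] true OR false OR false = true
[3] false OR true = true
[4.2] NOT true = false
[4] true OR false = true
[5.2] NOT false = true
[5] false OR true = true
[6.1] NOT true = false
[6.2] NOT true = false
[6] false OR false OR true = true
[7] false OR true OR false = true
[8.2] NOT false = true
[8.3] NOT true = false
[8] false OR true OR false = true
[root] true AND true AND true AND true AND true AND true AND true AND true = true
Overall: true → enabled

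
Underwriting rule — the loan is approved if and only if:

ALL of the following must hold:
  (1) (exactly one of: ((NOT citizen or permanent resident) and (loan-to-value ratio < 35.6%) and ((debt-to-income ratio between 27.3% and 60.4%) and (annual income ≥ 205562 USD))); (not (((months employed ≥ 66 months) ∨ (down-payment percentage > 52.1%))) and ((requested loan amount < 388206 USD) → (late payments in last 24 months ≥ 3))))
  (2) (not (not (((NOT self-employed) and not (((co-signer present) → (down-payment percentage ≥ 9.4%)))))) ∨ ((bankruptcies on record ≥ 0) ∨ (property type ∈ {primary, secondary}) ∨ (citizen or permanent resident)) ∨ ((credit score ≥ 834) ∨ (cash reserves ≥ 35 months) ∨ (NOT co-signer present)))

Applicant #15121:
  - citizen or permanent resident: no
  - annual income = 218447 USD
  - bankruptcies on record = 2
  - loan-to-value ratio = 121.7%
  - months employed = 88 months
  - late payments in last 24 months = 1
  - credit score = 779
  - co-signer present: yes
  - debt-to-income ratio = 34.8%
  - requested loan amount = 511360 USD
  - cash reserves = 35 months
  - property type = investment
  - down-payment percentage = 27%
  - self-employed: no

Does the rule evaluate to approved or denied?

Atomic conditions:
  NOT citizen or permanent resident: no → true
  loan-to-value ratio < 35.6%: 121.7 < 35.6 is false
  debt-to-income ratio between 27.3% and 60.4%: 34.8 in [27.3, 60.4] is true
  annual income ≥ 205562 USD: 218447 ≥ 205562 is true
  months employed ≥ 66 months: 88 ≥ 66 is true
  down-payment percentage > 52.1%: 27 > 52.1 is false
  requested loan amount < 388206 USD: 511360 < 388206 is false
  late payments in last 24 months ≥ 3: 1 ≥ 3 is false
  NOT self-employed: no → true
  co-signer present: yes → true
  down-payment percentage ≥ 9.4%: 27 ≥ 9.4 is true
  bankruptcies on record ≥ 0: 2 ≥ 0 is true
  property type ∈ {primary, secondary}: investment is not in the set → false
  citizen or permanent resident: no → false
  credit score ≥ 834: 779 ≥ 834 is false
  cash reserves ≥ 35 months: 35 ≥ 35 is true
  NOT co-signer present: yes → false
Combine:
[1.1.3] true AND true = true
[1.1] true AND false AND true = false
[1.2.1.1] true OR false = true
[1.2.1] NOT true = false
[1.2.2] false → false (antecedent false ⇒ implication holds) = true
[1.2] false AND true = false
[1] exactly-one(false, false) = false
[2.1.1.1.2.1] true → true = true
[2.1.1.1.2] NOT true = false
[2.1.1.1] true AND false = false
[2.1.1] NOT false = true
[2.1] NOT true = false
[2.2] true OR false OR false = true
[2.3] false OR true OR false = true
[2] false OR true OR true = true
[root] false AND true = false
Overall: false → denied

Denied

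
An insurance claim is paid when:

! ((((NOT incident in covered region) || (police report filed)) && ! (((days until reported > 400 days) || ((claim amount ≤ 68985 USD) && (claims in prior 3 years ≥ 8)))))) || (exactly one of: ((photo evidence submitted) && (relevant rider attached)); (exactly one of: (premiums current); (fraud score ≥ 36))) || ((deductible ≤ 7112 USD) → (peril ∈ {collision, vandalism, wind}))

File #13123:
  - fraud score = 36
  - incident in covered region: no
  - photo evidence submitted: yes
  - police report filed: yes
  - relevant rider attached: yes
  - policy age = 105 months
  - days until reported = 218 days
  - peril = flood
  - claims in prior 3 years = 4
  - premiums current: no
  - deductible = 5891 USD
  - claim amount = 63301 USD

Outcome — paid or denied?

Denied

Atomic conditions:
  NOT incident in covered region: no → true
  police report filed: yes → true
  days until reported > 400 days: 218 > 400 is false
  claim amount ≤ 68985 USD: 63301 ≤ 68985 is true
  claims in prior 3 years ≥ 8: 4 ≥ 8 is false
  photo evidence submitted: yes → true
  relevant rider attached: yes → true
  premiums current: no → false
  fraud score ≥ 36: 36 ≥ 36 is true
  deductible ≤ 7112 USD: 5891 ≤ 7112 is true
  peril ∈ {collision, vandalism, wind}: flood is not in the set → false
Combine:
[1.1.1] true OR true = true
[1.1.2.1.2] true AND false = false
[1.1.2.1] false OR false = false
[1.1.2] NOT false = true
[1.1] true AND true = true
[1] NOT true = false
[2.1] true AND true = true
[2.2] exactly-one(false, true) = true
[2] exactly-one(true, true) = false
[3] true → false = false
[root] false OR false OR false = false
Overall: false → denied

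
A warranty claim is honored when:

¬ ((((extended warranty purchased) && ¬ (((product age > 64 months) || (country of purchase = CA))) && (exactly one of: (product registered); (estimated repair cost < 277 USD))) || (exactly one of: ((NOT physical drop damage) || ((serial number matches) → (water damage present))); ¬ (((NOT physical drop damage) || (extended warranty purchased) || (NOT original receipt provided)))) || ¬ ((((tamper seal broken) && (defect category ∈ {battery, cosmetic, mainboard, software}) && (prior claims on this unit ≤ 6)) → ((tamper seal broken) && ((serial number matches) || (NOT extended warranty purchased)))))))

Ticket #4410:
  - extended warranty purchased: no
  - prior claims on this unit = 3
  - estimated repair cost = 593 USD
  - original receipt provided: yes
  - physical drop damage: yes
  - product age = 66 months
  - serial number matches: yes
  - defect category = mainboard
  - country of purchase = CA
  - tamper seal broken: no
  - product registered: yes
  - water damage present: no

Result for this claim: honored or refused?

Refused

Atomic conditions:
  extended warranty purchased: no → false
  product age > 64 months: 66 > 64 is true
  country of purchase = CA: CA == CA is true
  product registered: yes → true
  estimated repair cost < 277 USD: 593 < 277 is false
  NOT physical drop damage: yes → false
  serial number matches: yes → true
  water damage present: no → false
  NOT original receipt provided: yes → false
  tamper seal broken: no → false
  defect category ∈ {battery, cosmetic, mainboard, software}: mainboard is in the set → true
  prior claims on this unit ≤ 6: 3 ≤ 6 is true
  NOT extended warranty purchased: no → true
Combine:
[1.1.2.1] true OR true = true
[1.1.2] NOT true = false
[1.1.3] exactly-one(true, false) = true
[1.1] false AND false AND true = false
[1.2.1.2] true → false = false
[1.2.1] false OR false = false
[1.2.2.1] false OR false OR false = false
[1.2.2] NOT false = true
[1.2] exactly-one(false, true) = true
[1.3.1.1] false AND true AND true = false
[1.3.1.2.2] true OR true = true
[1.3.1.2] false AND true = false
[1.3.1] false → false (antecedent false ⇒ implication holds) = true
[1.3] NOT true = false
[1] false OR true OR false = true
[root] NOT true = false
Overall: false → refused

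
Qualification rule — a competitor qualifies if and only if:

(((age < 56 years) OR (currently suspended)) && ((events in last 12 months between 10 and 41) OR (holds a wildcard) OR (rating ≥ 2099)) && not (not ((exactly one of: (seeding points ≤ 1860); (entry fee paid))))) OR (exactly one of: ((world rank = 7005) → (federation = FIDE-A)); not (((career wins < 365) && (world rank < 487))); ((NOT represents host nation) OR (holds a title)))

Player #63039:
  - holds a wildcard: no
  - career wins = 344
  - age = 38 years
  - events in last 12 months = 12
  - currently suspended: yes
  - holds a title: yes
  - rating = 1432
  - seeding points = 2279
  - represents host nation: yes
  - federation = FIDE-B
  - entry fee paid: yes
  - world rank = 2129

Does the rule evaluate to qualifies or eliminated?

Atomic conditions:
  age < 56 years: 38 < 56 is true
  currently suspended: yes → true
  events in last 12 months between 10 and 41: 12 in [10, 41] is true
  holds a wildcard: no → false
  rating ≥ 2099: 1432 ≥ 2099 is false
  seeding points ≤ 1860: 2279 ≤ 1860 is false
  entry fee paid: yes → true
  world rank = 7005: 2129 == 7005 is false
  federation = FIDE-A: FIDE-B == FIDE-A is false
  career wins < 365: 344 < 365 is true
  world rank < 487: 2129 < 487 is false
  NOT represents host nation: yes → false
  holds a title: yes → true
Combine:
[1.1] true OR true = true
[1.2] true OR false OR false = true
[1.3.1.1] exactly-one(false, true) = true
[1.3.1] NOT true = false
[1.3] NOT false = true
[1] true AND true AND true = true
[2.1] false → false (antecedent false ⇒ implication holds) = true
[2.2.1] true AND false = false
[2.2] NOT false = true
[2.3] false OR true = true
[2] exactly-one(true, true, true) = false
[root] true OR false = true
Overall: true → qualifies

Qualifies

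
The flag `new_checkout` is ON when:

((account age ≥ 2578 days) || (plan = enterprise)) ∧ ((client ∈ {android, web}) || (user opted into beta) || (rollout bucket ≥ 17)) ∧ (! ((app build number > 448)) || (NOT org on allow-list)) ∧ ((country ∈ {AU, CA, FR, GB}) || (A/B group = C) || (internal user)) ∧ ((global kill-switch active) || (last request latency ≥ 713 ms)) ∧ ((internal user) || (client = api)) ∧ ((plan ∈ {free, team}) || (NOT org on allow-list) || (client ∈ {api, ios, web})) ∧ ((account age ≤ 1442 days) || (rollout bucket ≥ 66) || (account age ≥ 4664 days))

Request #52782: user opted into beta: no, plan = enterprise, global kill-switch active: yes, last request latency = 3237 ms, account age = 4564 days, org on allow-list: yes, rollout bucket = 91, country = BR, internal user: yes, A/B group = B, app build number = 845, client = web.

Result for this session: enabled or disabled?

Disabled

Atomic conditions:
  account age ≥ 2578 days: 4564 ≥ 2578 is true
  plan = enterprise: enterprise == enterprise is true
  client ∈ {android, web}: web is in the set → true
  user opted into beta: no → false
  rollout bucket ≥ 17: 91 ≥ 17 is true
  app build number > 448: 845 > 448 is true
  NOT org on allow-list: yes → false
  country ∈ {AU, CA, FR, GB}: BR is not in the set → false
  A/B group = C: B == C is false
  internal user: yes → true
  global kill-switch active: yes → true
  last request latency ≥ 713 ms: 3237 ≥ 713 is true
  client = api: web == api is false
  plan ∈ {free, team}: enterprise is not in the set → false
  client ∈ {api, ios, web}: web is in the set → true
  account age ≤ 1442 days: 4564 ≤ 1442 is false
  rollout bucket ≥ 66: 91 ≥ 66 is true
  account age ≥ 4664 days: 4564 ≥ 4664 is false
Combine:
[1] true OR true = true
[2] true OR false OR true = true
[3.1] NOT true = false
[3] false OR false = false
[4] false OR false OR true = true
[5] true OR true = true
[6] true OR false = true
[7] false OR false OR true = true
[8] false OR true OR false = true
[root] true AND true AND false AND true AND true AND true AND true AND true = false
Overall: false → disabled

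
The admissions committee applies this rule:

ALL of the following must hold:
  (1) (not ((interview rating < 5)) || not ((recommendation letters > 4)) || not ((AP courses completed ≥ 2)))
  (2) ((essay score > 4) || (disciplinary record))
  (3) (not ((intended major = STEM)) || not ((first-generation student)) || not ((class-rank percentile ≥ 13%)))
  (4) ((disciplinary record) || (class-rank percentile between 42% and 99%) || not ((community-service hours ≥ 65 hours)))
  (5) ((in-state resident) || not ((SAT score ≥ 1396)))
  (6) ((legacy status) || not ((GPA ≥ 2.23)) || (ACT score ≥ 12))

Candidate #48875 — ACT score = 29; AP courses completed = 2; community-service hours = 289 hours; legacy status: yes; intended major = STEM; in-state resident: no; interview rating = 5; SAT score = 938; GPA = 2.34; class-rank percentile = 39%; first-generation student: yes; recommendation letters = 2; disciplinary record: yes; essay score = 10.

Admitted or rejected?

Atomic conditions:
  interview rating < 5: 5 < 5 is false
  recommendation letters > 4: 2 > 4 is false
  AP courses completed ≥ 2: 2 ≥ 2 is true
  essay score > 4: 10 > 4 is true
  disciplinary record: yes → true
  intended major = STEM: STEM == STEM is true
  first-generation student: yes → true
  class-rank percentile ≥ 13%: 39 ≥ 13 is true
  class-rank percentile between 42% and 99%: 39 in [42, 99] is false
  community-service hours ≥ 65 hours: 289 ≥ 65 is true
  in-state resident: no → false
  SAT score ≥ 1396: 938 ≥ 1396 is false
  legacy status: yes → true
  GPA ≥ 2.23: 2.34 ≥ 2.23 is true
  ACT score ≥ 12: 29 ≥ 12 is true
Combine:
[1.1] NOT false = true
[1.2] NOT false = true
[1.3] NOT true = false
[1] true OR true OR false = true
[2] true OR true = true
[3.1] NOT true = false
[3.2] NOT true = false
[3.3] NOT true = false
[3] false OR false OR false = false
[4.3] NOT true = false
[4] true OR false OR false = true
[5.2] NOT false = true
[5] false OR true = true
[6.2] NOT true = false
[6] true OR false OR true = true
[root] true AND true AND false AND true AND true AND true = false
Overall: false → rejected

Rejected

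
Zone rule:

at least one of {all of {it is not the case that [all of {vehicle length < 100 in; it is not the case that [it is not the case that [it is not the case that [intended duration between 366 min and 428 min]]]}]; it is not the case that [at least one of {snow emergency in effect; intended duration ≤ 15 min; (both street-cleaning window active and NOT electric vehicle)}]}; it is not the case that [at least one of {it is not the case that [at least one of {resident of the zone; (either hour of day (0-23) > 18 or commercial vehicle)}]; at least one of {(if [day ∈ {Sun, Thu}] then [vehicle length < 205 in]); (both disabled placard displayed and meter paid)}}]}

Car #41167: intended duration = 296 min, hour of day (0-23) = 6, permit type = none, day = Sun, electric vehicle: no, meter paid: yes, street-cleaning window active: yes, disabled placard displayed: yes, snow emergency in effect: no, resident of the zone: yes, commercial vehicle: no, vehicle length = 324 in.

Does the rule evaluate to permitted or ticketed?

Atomic conditions:
  vehicle length < 100 in: 324 < 100 is false
  intended duration between 366 min and 428 min: 296 in [366, 428] is false
  snow emergency in effect: no → false
  intended duration ≤ 15 min: 296 ≤ 15 is false
  street-cleaning window active: yes → true
  NOT electric vehicle: no → true
  resident of the zone: yes → true
  hour of day (0-23) > 18: 6 > 18 is false
  commercial vehicle: no → false
  day ∈ {Sun, Thu}: Sun is in the set → true
  vehicle length < 205 in: 324 < 205 is false
  disabled placard displayed: yes → true
  meter paid: yes → true
Combine:
[1.1.1.2.1.1] NOT false = true
[1.1.1.2.1] NOT true = false
[1.1.1.2] NOT false = true
[1.1.1] false AND true = false
[1.1] NOT false = true
[1.2.1.3] true AND true = true
[1.2.1] false OR false OR true = true
[1.2] NOT true = false
[1] true AND false = false
[2.1.1.1.2] false OR false = false
[2.1.1.1] true OR false = true
[2.1.1] NOT true = false
[2.1.2.1] true → false = false
[2.1.2.2] true AND true = true
[2.1.2] false OR true = true
[2.1] false OR true = true
[2] NOT true = false
[root] false OR false = false
Overall: false → ticketed

Ticketed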